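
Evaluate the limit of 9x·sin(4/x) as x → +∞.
As x → +∞: let u = 4/x → 0⁺; then 9·x·sin(4/x) = 9·4·sin(u)/u → 9·4·1 = 36.
Limit = 36.

Final answer: 36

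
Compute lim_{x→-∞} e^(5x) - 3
Evaluate the dominant behaviour as x → -∞; each term tends to a finite value or vanishes.
Limit = -3.

Final answer: -3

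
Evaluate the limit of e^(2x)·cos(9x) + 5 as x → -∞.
Evaluate the dominant behaviour as x → -∞; each term tends to a finite value or vanishes.
Limit = 5.

Final answer: 5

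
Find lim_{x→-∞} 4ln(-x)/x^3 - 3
The quotient is an ∞/∞ indeterminate form as x → -∞.
Compare growth rates of the dominant terms (exponentials ≫ polynomials ≫ logarithms), or apply L'Hôpital's rule; the quotient → 0.
Adding the constant: 0 - 3 = -3. Limit = -3.

Final answer: -3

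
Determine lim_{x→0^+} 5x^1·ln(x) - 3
The product is a 0·∞ indeterminate form at x → 0⁺.
Rewrite the product as 5·ln(x) / x^(-1) and apply L'Hôpital, or use the standard hierarchy x^(-1) ≫ |ln x| as x → 0⁺.
The indeterminate product → 0, so the limit = -3.

Final answer: -3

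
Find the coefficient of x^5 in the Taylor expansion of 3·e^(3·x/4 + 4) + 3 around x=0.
Expand to order 5: 3·e^(3·x/4 + 4) + 3 = 243·x^5·e^(4)/40960 + 81·x^4·e^(4)/2048 + 27·x^3·e^(4)/128 + 27·x^2·e^(4)/32 + 9·x·e^(4)/4 + 3 + 3·e^(4) + O(x^6).
The coefficient of x^5 is 243·e^(4)/40960.

Final answer: 243·e^(4)/40960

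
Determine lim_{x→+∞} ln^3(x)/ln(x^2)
This is an ∞/∞ indeterminate form as x → +∞.
Write ln(x^2) = 2·ln(x), reducing the quotient to ln^2(x)/2 → ∞.
Limit = ∞.

Final answer: ∞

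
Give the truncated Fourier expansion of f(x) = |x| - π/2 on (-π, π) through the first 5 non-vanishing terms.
-4·cos(x)/π - 4·cos(3·x)/(9·π) - 4·cos(5·x)/(25·π) - 4·cos(7·x)/(49·π) - 4·cos(9·x)/(81·π)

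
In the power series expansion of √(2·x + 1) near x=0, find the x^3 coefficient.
Expand to order 3: √(2·x + 1) = x^3/2 - x^2/2 + x + 1 + O(x^4).
The coefficient of x^3 is 1/2.

Final answer: 1/2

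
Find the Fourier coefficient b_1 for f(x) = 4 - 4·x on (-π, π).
b_1 = (1/π) ∫_{-π}^{π} f(x)·sin(1x) dx.
Evaluate the integral (use parity and integration by parts as needed): b_1 = -8.

Final answer: -8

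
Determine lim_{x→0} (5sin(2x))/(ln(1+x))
Both numerator and denominator → 0 as x → 0; this is a 0/0 indeterminate form.
Expand each to leading order near x = 0: numerator ~ 10·x, denominator ~ x.
The limit of the ratio is 10.

Final answer: 10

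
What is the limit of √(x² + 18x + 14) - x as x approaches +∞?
This is an ∞ − ∞ indeterminate form.
Multiply and divide by the conjugate √(x²+18x + 14) + x; the x² terms cancel, leaving (18x + 14)/(√(x²+18x + 14)+x) → 18/2 = 9.
Limit = 9.

Final answer: 9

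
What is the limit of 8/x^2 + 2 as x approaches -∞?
Evaluate the dominant behaviour as x → -∞; each term tends to a finite value or vanishes.
Limit = 2.

Final answer: 2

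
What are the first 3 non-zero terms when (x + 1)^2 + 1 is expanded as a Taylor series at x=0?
x^2 + 2·x + 2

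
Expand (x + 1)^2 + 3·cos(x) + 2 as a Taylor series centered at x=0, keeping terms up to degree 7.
-x^6/240 + x^4/8 - x^2/2 + 2·x + 6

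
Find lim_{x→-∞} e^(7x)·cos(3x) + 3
Evaluate the dominant behaviour as x → -∞; each term tends to a finite value or vanishes.
Limit = 3.

Final answer: 3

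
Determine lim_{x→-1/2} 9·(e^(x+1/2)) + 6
Direct substitution at x = -1/2 gives 15.

Final answer: 15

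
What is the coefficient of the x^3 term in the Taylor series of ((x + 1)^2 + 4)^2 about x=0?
Expand to order 3: ((x + 1)^2 + 4)^2 = 4·x^3 + 14·x^2 + 20·x + 25 + O(x^4).
The coefficient of x^3 is 4.

Final answer: 4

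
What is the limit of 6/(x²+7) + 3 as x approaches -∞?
Evaluate the dominant behaviour as x → -∞; each term tends to a finite value or vanishes.
Limit = 3.

Final answer: 3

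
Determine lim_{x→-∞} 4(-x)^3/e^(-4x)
This is an ∞/∞ indeterminate form as x → -∞.
Compare growth rates of the dominant terms (exponentials ≫ polynomials ≫ logarithms), or apply L'Hôpital's rule; the quotient → 0.
Limit = 0.

Final answer: 0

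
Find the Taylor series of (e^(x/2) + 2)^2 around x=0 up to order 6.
17·x^6/11520 + 3·x^5/320 + 5·x^4/96 + x^3/4 + x^2 + 3·x + 9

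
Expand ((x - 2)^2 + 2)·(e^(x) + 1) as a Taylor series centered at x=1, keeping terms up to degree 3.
3 + 3·e + (-2 + e)·(x - 1) + (1 + e/2)·(x - 1)^2 + e·(x - 1)^3/2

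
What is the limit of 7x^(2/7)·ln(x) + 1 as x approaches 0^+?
The product is a 0·∞ indeterminate form at x → 0⁺.
Rewrite the product as 7·ln(x) / x^(-2/7) and apply L'Hôpital, or use the standard hierarchy x^(-2/7) ≫ |ln x| as x → 0⁺.
The indeterminate product → 0, so the limit = 1.

Final answer: 1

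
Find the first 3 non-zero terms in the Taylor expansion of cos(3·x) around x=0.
27·x^4/8 - 9·x^2/2 + 1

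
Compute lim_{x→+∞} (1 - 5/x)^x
As x → +∞: this is the defining limit (1 - 5/x)^x → e^(-5).
Limit = e^(-5).

Final answer: e^(-5)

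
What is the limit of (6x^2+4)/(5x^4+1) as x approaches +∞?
This is an ∞/∞ indeterminate form as x → +∞.
Divide numerator and denominator by x^4 and let the lower-order terms vanish; the numerator's degree 2 is below the denominator's degree 4, so the quotient → 0.
Limit = 0.

Final answer: 0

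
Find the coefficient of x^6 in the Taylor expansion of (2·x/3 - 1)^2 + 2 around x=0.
Expand to order 6: (2·x/3 - 1)^2 + 2 = 4·x^2/9 - 4·x/3 + 3 + O(x^7).
The coefficient of x^6 is 0.

Final answer: 0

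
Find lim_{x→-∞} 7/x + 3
Evaluate the dominant behaviour as x → -∞; each term tends to a finite value or vanishes.
Limit = 3.

Final answer: 3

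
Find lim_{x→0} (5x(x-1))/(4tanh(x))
Both numerator and denominator → 0 as x → 0; this is a 0/0 indeterminate form.
Expand each to leading order near x = 0: numerator ~ -5·x, denominator ~ 4·x.
The limit of the ratio is -5/4.

Final answer: -5/4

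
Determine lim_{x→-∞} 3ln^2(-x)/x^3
This is an ∞/∞ indeterminate form as x → -∞.
Compare growth rates of the dominant terms (exponentials ≫ polynomials ≫ logarithms), or apply L'Hôpital's rule; the quotient → 0.
Limit = 0.

Final answer: 0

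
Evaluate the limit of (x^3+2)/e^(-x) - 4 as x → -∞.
The quotient is an ∞/∞ indeterminate form as x → -∞.
Compare growth rates of the dominant terms (exponentials ≫ polynomials ≫ logarithms), or apply L'Hôpital's rule; the quotient → 0.
Adding the constant: 0 - 4 = -4. Limit = -4.

Final answer: -4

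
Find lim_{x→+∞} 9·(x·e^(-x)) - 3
Evaluate the dominant behaviour as x → +∞; each term tends to a finite value or vanishes.
Limit = -3.

Final answer: -3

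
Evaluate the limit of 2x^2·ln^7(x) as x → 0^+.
This is a 0·∞ indeterminate form at x → 0⁺.
Rewrite the product as 2·ln^7(x) / x^(-2) and apply L'Hôpital, or use the standard hierarchy x^(-2) ≫ |ln x|^7 as x → 0⁺.
The indeterminate product → 0, so the limit = 0.

Final answer: 0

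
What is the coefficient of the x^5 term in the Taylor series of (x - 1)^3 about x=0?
Expand to order 5: (x - 1)^3 = x^3 - 3·x^2 + 3·x - 1 + O(x^6).
The coefficient of x^5 is 0.

Final answer: 0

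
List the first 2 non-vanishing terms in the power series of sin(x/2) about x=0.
-x^3/48 + x/2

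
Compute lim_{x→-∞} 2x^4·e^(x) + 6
The product is a 0·∞ indeterminate form at x → -∞.
Rewrite the product as 2x^4 / e^(-x) (an ∞/∞ form) and apply L'Hôpital, or use the standard hierarchy e^(|x|) ≫ |x^4| as x → -∞.
The indeterminate product → 0, so the limit = 6.

Final answer: 6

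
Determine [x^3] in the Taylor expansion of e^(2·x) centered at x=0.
Expand to order 3: e^(2·x) = 4·x^3/3 + 2·x^2 + 2·x + 1 + O(x^4).
The coefficient of x^3 is 4/3.

Final answer: 4/3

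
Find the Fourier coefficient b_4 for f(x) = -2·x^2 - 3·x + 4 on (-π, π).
b_4 = (1/π) ∫_{-π}^{π} f(x)·sin(4x) dx.
Evaluate the integral (use parity and integration by parts as needed): b_4 = 3/2.

Final answer: 3/2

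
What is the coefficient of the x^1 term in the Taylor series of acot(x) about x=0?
Expand to order 1: acot(x) = -x + π/2 + O(x^2).
The coefficient of x^1 is -1.

Final answer: -1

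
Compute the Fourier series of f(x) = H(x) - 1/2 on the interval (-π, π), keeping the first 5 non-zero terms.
2·sin(x)/π + 2·sin(3·x)/(3·π) + 2·sin(5·x)/(5·π) + 2·sin(7·x)/(7·π) + 2·sin(9·x)/(9·π)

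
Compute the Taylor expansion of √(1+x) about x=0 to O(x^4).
x^3/16 - x^2/8 + x/2 + 1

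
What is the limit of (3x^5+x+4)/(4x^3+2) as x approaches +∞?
This is an ∞/∞ indeterminate form as x → +∞.
Divide numerator and denominator by x^5 and let the lower-order terms vanish; the numerator's degree 5 exceeds the denominator's degree 3, so the quotient diverges.
Limit = ∞.

Final answer: ∞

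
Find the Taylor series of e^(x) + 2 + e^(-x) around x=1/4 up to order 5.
(1 + e^(1/2) + 2·e^(1/4))·e^(-1/4) + (-1 + e^(1/2))·e^(-1/4)·(x - 1/4) + (1 + e^(1/2))·e^(-1/4)·(x - 1/4)^2/2 + (-1 + e^(1/2))·e^(-1/4)·(x - 1/4)^3/6 + (1 + e^(1/2))·e^(-1/4)·(x - 1/4)^4/24 + (-1 + e^(1/2))·e^(-1/4)·(x - 1/4)^5/120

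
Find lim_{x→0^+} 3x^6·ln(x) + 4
The product is a 0·∞ indeterminate form at x → 0⁺.
Rewrite the product as 3·ln(x) / x^(-6) and apply L'Hôpital, or use the standard hierarchy x^(-6) ≫ |ln x| as x → 0⁺.
The indeterminate product → 0, so the limit = 4.

Final answer: 4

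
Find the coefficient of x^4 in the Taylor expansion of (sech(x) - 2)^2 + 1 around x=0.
Expand to order 4: (sech(x) - 2)^2 + 1 = -x^4/6 + x^2 + 2 + O(x^5).
The coefficient of x^4 is -1/6.

Final answer: -1/6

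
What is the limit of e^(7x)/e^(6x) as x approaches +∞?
This is an ∞/∞ indeterminate form as x → +∞.
Rewrite e^(7x)/e^(6x) = e^((7−6)x) = e^(x); the exponent coefficient is 1 > 0 so e^(x) → ∞.
Limit = ∞.

Final answer: ∞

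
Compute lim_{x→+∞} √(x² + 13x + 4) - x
As x → +∞: multiply by the conjugate to get (13x+4)/(√(x²+13x+4)+x); the denominator ~ 2x, so the limit is 13/2.
Limit = 13/2.

Final answer: 13/2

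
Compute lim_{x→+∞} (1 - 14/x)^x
As x → +∞: this is the defining limit (1 - 14/x)^x → e^(-14).
Limit = e^(-14).

Final answer: e^(-14)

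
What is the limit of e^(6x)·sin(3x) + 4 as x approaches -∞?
Evaluate the dominant behaviour as x → -∞; each term tends to a finite value or vanishes.
Limit = 4.

Final answer: 4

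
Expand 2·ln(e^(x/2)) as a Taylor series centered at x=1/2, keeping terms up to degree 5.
1/2 + (x - 1/2)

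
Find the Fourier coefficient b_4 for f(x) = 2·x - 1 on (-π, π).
b_4 = (1/π) ∫_{-π}^{π} f(x)·sin(4x) dx.
Evaluate the integral (use parity and integration by parts as needed): b_4 = -1.

Final answer: -1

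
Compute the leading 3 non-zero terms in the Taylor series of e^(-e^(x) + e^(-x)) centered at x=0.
2·x^2 - 2·x + 1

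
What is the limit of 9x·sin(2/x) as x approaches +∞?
As x → +∞: let u = 2/x → 0⁺; then 9·x·sin(2/x) = 9·2·sin(u)/u → 9·2·1 = 18.
Limit = 18.

Final answer: 18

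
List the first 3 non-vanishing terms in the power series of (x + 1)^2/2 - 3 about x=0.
x^2/2 + x - 5/2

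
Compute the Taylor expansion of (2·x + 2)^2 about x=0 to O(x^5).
4·x^2 + 8·x + 4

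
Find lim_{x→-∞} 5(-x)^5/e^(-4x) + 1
The quotient is an ∞/∞ indeterminate form as x → -∞.
Compare growth rates of the dominant terms (exponentials ≫ polynomials ≫ logarithms), or apply L'Hôpital's rule; the quotient → 0.
Adding the constant: 0 + 1 = 1. Limit = 1.

Final answer: 1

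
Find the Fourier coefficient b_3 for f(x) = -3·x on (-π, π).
b_3 = (1/π) ∫_{-π}^{π} f(x)·sin(3x) dx.
Evaluate the integral (use parity and integration by parts as needed): b_3 = -2.

Final answer: -2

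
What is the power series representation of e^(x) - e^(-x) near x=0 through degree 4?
x^3/3 + 2·x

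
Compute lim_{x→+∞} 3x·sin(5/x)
As x → +∞: let u = 5/x → 0⁺; then 3·x·sin(5/x) = 3·5·sin(u)/u → 3·5·1 = 15.
Limit = 15.

Final answer: 15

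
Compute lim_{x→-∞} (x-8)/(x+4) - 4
Evaluate the dominant behaviour as x → -∞; each term tends to a finite value or vanishes.
Limit = -3.

Final answer: -3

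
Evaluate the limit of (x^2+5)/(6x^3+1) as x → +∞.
This is an ∞/∞ indeterminate form as x → +∞.
Divide numerator and denominator by x^3 and let the lower-order terms vanish; the numerator's degree 2 is below the denominator's degree 3, so the quotient → 0.
Limit = 0.

Final answer: 0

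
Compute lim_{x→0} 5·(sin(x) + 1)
Direct substitution at x = 0 gives 5.

Final answer: 5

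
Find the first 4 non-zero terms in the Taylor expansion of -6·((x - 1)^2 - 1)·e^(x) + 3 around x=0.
-x^4 + 6·x^2 + 12·x + 3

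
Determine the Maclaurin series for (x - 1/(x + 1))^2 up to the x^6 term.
9·x^6 - 8·x^5 + 7·x^4 - 6·x^3 + 6·x^2 - 4·x + 1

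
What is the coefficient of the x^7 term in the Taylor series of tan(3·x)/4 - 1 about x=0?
Expand to order 7: tan(3·x)/4 - 1 = 4131·x^7/140 + 81·x^5/10 + 9·x^3/4 + 3·x/4 - 1 + O(x^8).
The coefficient of x^7 is 4131/140.

Final answer: 4131/140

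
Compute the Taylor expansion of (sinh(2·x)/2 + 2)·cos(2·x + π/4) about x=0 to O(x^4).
2·√(2)·x^3/3 - 3·√(2)·x^2 - 3·√(2)·x/2 + √(2)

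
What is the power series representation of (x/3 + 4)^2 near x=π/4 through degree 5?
π^2/144 + 2·π/3 + 16 + (π/18 + 8/3)·(x - π/4) + (x - π/4)^2/9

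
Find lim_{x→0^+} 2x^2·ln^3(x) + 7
The product is a 0·∞ indeterminate form at x → 0⁺.
Rewrite the product as 2·ln^3(x) / x^(-2) and apply L'Hôpital, or use the standard hierarchy x^(-2) ≫ |ln x|^3 as x → 0⁺.
The indeterminate product → 0, so the limit = 7.

Final answer: 7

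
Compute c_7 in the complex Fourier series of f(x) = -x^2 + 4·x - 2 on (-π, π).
Compute the real Fourier coefficients first: a_7 = 4/49, b_7 = 8/7.
Then c_7 = (a_7 − i·b_7)/2 = 2/49 - 4·i/7.

Final answer: 2/49 - 4·i/7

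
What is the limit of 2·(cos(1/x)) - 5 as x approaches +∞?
Evaluate the dominant behaviour as x → +∞; each term tends to a finite value or vanishes.
Limit = -3.

Final answer: -3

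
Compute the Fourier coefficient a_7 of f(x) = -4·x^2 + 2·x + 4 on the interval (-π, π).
a_7 = (1/π) ∫_{-π}^{π} f(x)·cos(7x) dx.
Evaluate the integral (use parity and integration by parts as needed): a_7 = 16/49.

Final answer: 16/49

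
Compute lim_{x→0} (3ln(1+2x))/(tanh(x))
Both numerator and denominator → 0 as x → 0; this is a 0/0 indeterminate form.
Expand each to leading order near x = 0: numerator ~ 6·x, denominator ~ x.
The limit of the ratio is 6.

Final answer: 6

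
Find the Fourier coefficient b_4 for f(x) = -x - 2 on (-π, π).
b_4 = (1/π) ∫_{-π}^{π} f(x)·sin(4x) dx.
Evaluate the integral (use parity and integration by parts as needed): b_4 = 1/2.

Final answer: 1/2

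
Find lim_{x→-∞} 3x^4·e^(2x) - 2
The product is a 0·∞ indeterminate form at x → -∞.
Rewrite the product as 3x^4 / e^(-2x) (an ∞/∞ form) and apply L'Hôpital, or use the standard hierarchy e^(2|x|) ≫ |x^4| as x → -∞.
The indeterminate product → 0, so the limit = -2.

Final answer: -2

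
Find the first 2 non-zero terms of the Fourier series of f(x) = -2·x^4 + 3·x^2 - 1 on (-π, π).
(-108 + 16·π^2)·cos(x) - 2·π^4/5 - 1 + π^2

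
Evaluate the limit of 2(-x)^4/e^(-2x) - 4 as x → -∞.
The quotient is an ∞/∞ indeterminate form as x → -∞.
Compare growth rates of the dominant terms (exponentials ≫ polynomials ≫ logarithms), or apply L'Hôpital's rule; the quotient → 0.
Adding the constant: 0 - 4 = -4. Limit = -4.

Final answer: -4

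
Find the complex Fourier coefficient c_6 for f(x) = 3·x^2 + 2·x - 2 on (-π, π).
Compute the real Fourier coefficients first: a_6 = 1/3, b_6 = -2/3.
Then c_6 = (a_6 − i·b_6)/2 = 1/6 + i/3.

Final answer: 1/6 + i/3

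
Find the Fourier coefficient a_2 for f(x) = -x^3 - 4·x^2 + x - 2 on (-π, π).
a_2 = (1/π) ∫_{-π}^{π} f(x)·cos(2x) dx.
Evaluate the integral (use parity and integration by parts as needed): a_2 = -4.

Final answer: -4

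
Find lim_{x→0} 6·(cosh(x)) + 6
Direct substitution at x = 0 gives 12.

Final answer: 12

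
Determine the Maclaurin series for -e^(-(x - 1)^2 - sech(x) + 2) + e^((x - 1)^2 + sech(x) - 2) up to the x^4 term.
29·x^4/12 - 8·x^3/3 + x^2 - 4·x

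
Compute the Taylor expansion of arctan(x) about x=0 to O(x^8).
-x^7/7 + x^5/5 - x^3/3 + x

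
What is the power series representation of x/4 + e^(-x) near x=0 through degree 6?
x^6/720 - x^5/120 + x^4/24 - x^3/6 + x^2/2 - 3·x/4 + 1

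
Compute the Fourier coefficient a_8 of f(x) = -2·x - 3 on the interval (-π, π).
a_8 = (1/π) ∫_{-π}^{π} f(x)·cos(8x) dx.
Evaluate the integral (use parity and integration by parts as needed): a_8 = 0.

Final answer: 0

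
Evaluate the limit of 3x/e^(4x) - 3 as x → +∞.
The quotient is an ∞/∞ indeterminate form as x → +∞.
The exponential denominator e^(4x) dominates the polynomial numerator (e^x ≫ x as x → ∞), so the quotient → 0.
Adding the constant: 0 - 3 = -3. Limit = -3.

Final answer: -3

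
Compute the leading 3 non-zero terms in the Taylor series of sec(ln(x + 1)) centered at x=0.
-x^3/2 + x^2/2 + 1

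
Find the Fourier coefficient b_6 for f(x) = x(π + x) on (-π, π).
b_6 = (1/π) ∫_{-π}^{π} f(x)·sin(6x) dx.
Evaluate the integral (use parity and integration by parts as needed): b_6 = -π/3.

Final answer: -π/3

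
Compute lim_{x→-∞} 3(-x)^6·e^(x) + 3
The product is a 0·∞ indeterminate form at x → -∞.
Rewrite the product as 3(-x)^6 / e^(-x) (an ∞/∞ form) and apply L'Hôpital, or use the standard hierarchy e^(|x|) ≫ |(-x)^6| as x → -∞.
The indeterminate product → 0, so the limit = 3.

Final answer: 3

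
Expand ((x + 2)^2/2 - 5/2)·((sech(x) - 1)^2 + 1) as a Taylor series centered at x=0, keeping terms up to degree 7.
-5·x^7/12 + 11·x^6/48 + x^5/2 - x^4/8 + x^2/2 + 2·x - 1/2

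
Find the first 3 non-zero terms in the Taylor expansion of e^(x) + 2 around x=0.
x^2/2 + x + 3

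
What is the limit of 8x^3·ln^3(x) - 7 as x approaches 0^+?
The product is a 0·∞ indeterminate form at x → 0⁺.
Rewrite the product as 8·ln^3(x) / x^(-3) and apply L'Hôpital, or use the standard hierarchy x^(-3) ≫ |ln x|^3 as x → 0⁺.
The indeterminate product → 0, so the limit = -7.

Final answer: -7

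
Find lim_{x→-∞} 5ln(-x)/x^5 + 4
The quotient is an ∞/∞ indeterminate form as x → -∞.
Compare growth rates of the dominant terms (exponentials ≫ polynomials ≫ logarithms), or apply L'Hôpital's rule; the quotient → 0.
Adding the constant: 0 + 4 = 4. Limit = 4.

Final answer: 4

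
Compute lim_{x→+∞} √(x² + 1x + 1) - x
This is an ∞ − ∞ indeterminate form.
Multiply and divide by the conjugate √(x²+1x + 1) + x; the x² terms cancel, leaving (1x + 1)/(√(x²+1x + 1)+x) → 1/2.
Limit = 1/2.

Final answer: 1/2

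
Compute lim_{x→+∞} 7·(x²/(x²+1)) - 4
Evaluate the dominant behaviour as x → +∞; each term tends to a finite value or vanishes.
Limit = 3.

Final answer: 3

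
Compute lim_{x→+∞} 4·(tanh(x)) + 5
Evaluate the dominant behaviour as x → +∞; each term tends to a finite value or vanishes.
Limit = 9.

Final answer: 9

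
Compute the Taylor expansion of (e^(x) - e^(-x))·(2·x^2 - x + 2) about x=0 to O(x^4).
14·x^3/3 - 2·x^2 + 4·x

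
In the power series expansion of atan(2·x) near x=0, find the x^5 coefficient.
Expand to order 5: atan(2·x) = 32·x^5/5 - 8·x^3/3 + 2·x + O(x^6).
The coefficient of x^5 is 32/5.

Final answer: 32/5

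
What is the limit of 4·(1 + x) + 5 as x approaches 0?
Direct substitution at x = 0 gives 9.

Final answer: 9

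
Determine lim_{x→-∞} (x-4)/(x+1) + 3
Evaluate the dominant behaviour as x → -∞; each term tends to a finite value or vanishes.
Limit = 4.

Final answer: 4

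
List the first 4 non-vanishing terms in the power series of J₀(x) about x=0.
-x^6/2304 + x^4/64 - x^2/4 + 1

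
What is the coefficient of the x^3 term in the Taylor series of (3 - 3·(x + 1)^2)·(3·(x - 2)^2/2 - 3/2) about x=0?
Expand to order 3: (3 - 3·(x + 1)^2)·(3·(x - 2)^2/2 - 3/2) = 9·x^3 + 45·x^2/2 - 27·x + O(x^4).
The coefficient of x^3 is 9.

Final answer: 9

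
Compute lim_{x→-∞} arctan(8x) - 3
Evaluate the dominant behaviour as x → -∞; each term tends to a finite value or vanishes.
Limit = -3 - π/2.

Final answer: -3 - π/2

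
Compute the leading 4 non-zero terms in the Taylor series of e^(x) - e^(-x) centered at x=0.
x^7/2520 + x^5/60 + x^3/3 + 2·x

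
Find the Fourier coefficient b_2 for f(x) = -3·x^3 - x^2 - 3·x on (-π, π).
b_2 = (1/π) ∫_{-π}^{π} f(x)·sin(2x) dx.
Evaluate the integral (use parity and integration by parts as needed): b_2 = -3/2 + 3·π^2.

Final answer: -3/2 + 3·π^2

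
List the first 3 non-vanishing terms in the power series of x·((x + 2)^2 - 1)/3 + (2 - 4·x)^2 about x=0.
52·x^2/3 - 15·x + 4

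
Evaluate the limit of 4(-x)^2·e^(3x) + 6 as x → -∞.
The product is a 0·∞ indeterminate form at x → -∞.
Rewrite the product as 4(-x)^2 / e^(-3x) (an ∞/∞ form) and apply L'Hôpital, or use the standard hierarchy e^(3|x|) ≫ |(-x)^2| as x → -∞.
The indeterminate product → 0, so the limit = 6.

Final answer: 6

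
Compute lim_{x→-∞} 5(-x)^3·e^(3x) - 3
The product is a 0·∞ indeterminate form at x → -∞.
Rewrite the product as 5(-x)^3 / e^(-3x) (an ∞/∞ form) and apply L'Hôpital, or use the standard hierarchy e^(3|x|) ≫ |(-x)^3| as x → -∞.
The indeterminate product → 0, so the limit = -3.

Final answer: -3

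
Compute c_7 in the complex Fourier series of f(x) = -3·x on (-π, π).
Compute the real Fourier coefficients first: a_7 = 0, b_7 = -6/7.
Then c_7 = (a_7 − i·b_7)/2 = 3·i/7.

Final answer: 3·i/7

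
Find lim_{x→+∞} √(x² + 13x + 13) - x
This is an ∞ − ∞ indeterminate form.
Multiply and divide by the conjugate √(x²+13x + 13) + x; the x² terms cancel, leaving (13x + 13)/(√(x²+13x + 13)+x) → 13/2.
Limit = 13/2.

Final answer: 13/2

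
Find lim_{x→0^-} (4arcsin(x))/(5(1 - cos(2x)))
Both numerator and denominator → 0 as x → 0^-; this is a 0/0 indeterminate form.
Expand each to leading order near x = 0: numerator ~ 4·x, denominator ~ 10·x^2.
The limit of the ratio is -∞.

Final answer: -∞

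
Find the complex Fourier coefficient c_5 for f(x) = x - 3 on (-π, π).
Compute the real Fourier coefficients first: a_5 = 0, b_5 = 2/5.
Then c_5 = (a_5 − i·b_5)/2 = -i/5.

Final answer: -i/5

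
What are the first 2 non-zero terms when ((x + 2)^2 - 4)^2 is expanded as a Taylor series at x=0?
8·x^3 + 16·x^2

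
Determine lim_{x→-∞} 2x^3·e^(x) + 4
The product is a 0·∞ indeterminate form at x → -∞.
Rewrite the product as 2x^3 / e^(-x) (an ∞/∞ form) and apply L'Hôpital, or use the standard hierarchy e^(|x|) ≫ |x^3| as x → -∞.
The indeterminate product → 0, so the limit = 4.

Final answer: 4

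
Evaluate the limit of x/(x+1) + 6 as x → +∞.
Evaluate the dominant behaviour as x → +∞; each term tends to a finite value or vanishes.
Limit = 7.

Final answer: 7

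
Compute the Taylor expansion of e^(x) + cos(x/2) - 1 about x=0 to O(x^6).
x^5/120 + 17·x^4/384 + x^3/6 + 3·x^2/8 + x + 1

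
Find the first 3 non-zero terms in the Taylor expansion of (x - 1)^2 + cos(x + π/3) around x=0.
3·x^2/4 + x·(-2 - √(3)/2) + 3/2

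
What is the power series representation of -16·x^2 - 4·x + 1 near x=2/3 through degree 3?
-79/9 - 76·(x - 2/3)/3 - 16·(x - 2/3)^2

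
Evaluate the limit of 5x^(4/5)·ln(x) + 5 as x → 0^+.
The product is a 0·∞ indeterminate form at x → 0⁺.
Rewrite the product as 5·ln(x) / x^(-4/5) and apply L'Hôpital, or use the standard hierarchy x^(-4/5) ≫ |ln x| as x → 0⁺.
The indeterminate product → 0, so the limit = 5.

Final answer: 5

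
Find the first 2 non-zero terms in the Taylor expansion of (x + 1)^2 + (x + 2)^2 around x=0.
6·x + 5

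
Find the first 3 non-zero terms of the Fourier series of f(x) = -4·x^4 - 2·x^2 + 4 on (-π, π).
(-184 + 32·π^2)·cos(x) + (10 - 8·π^2)·cos(2·x) - 4·π^4/5 - 2·π^2/3 + 4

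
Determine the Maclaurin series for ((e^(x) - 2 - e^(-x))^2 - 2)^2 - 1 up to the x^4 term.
128·x^4/3 - 208·x^3/3 + 80·x^2 - 32·x + 3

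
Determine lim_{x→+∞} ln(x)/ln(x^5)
This is an ∞/∞ indeterminate form as x → +∞.
Write ln(x^5) = 5·ln(x), reducing the quotient to 1/5.
Limit = 1/5.

Final answer: 1/5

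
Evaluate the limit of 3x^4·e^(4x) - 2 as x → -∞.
The product is a 0·∞ indeterminate form at x → -∞.
Rewrite the product as 3x^4 / e^(-4x) (an ∞/∞ form) and apply L'Hôpital, or use the standard hierarchy e^(4|x|) ≫ |x^4| as x → -∞.
The indeterminate product → 0, so the limit = -2.

Final answer: -2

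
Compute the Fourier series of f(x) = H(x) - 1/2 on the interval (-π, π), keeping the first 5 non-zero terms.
2·sin(x)/π + 2·sin(3·x)/(3·π) + 2·sin(5·x)/(5·π) + 2·sin(7·x)/(7·π) + 2·sin(9·x)/(9·π)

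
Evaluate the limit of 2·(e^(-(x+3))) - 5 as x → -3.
Direct substitution at x = -3 gives -3.

Final answer: -3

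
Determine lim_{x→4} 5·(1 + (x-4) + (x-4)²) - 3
Direct substitution at x = 4 gives 2.

Final answer: 2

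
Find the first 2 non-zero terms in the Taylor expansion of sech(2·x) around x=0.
1 - 2·x^2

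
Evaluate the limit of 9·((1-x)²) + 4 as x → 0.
Direct substitution at x = 0 gives 13.

Final answer: 13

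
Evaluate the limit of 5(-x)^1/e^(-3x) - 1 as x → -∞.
The quotient is an ∞/∞ indeterminate form as x → -∞.
Compare growth rates of the dominant terms (exponentials ≫ polynomials ≫ logarithms), or apply L'Hôpital's rule; the quotient → 0.
Adding the constant: 0 - 1 = -1. Limit = -1.

Final answer: -1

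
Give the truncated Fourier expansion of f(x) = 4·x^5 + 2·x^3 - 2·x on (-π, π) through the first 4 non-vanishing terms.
(-156·π^2 + 8·π^4 + 932)·sin(x) + (-4·π^4 - 25 + 18·π^2)·sin(2·x) + (-124·π^2/27 + 140/81 + 8·π^4/3)·sin(3·x) + (-2·π^4 + 7/16 + 3·π^2/2)·sin(4·x)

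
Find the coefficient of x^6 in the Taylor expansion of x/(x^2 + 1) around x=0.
Expand to order 6: x/(x^2 + 1) = x^5 - x^3 + x + O(x^7).
The coefficient of x^6 is 0.

Final answer: 0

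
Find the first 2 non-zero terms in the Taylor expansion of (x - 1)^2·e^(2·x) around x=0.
1 - x^2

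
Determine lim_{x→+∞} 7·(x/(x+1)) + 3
Evaluate the dominant behaviour as x → +∞; each term tends to a finite value or vanishes.
Limit = 10.

Final answer: 10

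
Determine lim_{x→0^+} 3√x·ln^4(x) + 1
The product is a 0·∞ indeterminate form at x → 0⁺.
Rewrite the product as 3·ln^4(x) / x^(-1/2) and apply L'Hôpital, or use the standard hierarchy x^(-1/2) ≫ |ln x|^4 as x → 0⁺.
The indeterminate product → 0, so the limit = 1.

Final answer: 1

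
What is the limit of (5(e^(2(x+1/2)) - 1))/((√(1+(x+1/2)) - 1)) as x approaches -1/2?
Both numerator and denominator → 0 as x → -1/2; this is a 0/0 indeterminate form.
Expand each to leading order near x = -1/2: numerator ~ 10·(x + 1/2), denominator ~ (x + 1/2)/2.
The limit of the ratio is 20.

Final answer: 20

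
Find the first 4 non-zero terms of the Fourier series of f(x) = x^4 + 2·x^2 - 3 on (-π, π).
(40 - 8·π^2)·cos(x) + (-1 + 2·π^2)·cos(2·x) + (-8·π^2/9 - 8/27)·cos(3·x) - 3 + 2·π^2/3 + π^4/5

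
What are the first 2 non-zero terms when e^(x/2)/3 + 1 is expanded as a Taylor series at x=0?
x/6 + 4/3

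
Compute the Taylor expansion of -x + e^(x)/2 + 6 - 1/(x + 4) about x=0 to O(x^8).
2363·x^7/20643840 + 467·x^6/737280 + 271·x^5/61440 + 61·x^4/3072 + 67·x^3/768 + 15·x^2/64 - 7·x/16 + 25/4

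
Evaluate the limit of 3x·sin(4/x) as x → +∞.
As x → +∞: let u = 4/x → 0⁺; then 3·x·sin(4/x) = 3·4·sin(u)/u → 3·4·1 = 12.
Limit = 12.

Final answer: 12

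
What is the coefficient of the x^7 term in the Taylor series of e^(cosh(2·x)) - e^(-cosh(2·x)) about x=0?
Expand to order 7: e^(cosh(2·x)) - e^(-cosh(2·x)) = x^6·(4·e^(-1)/45 + 124·e/45) + x^4·(-4·e^(-1)/3 + 8·e/3) + x^2·(2·e^(-1) + 2·e) - e^(-1) + e + O(x^8).
The coefficient of x^7 is 0.

Final answer: 0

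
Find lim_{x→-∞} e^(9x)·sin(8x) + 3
Evaluate the dominant behaviour as x → -∞; each term tends to a finite value or vanishes.
Limit = 3.

Final answer: 3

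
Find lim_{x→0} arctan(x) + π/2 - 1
Direct substitution at x = 0 gives -1 + π/2.

Final answer: -1 + π/2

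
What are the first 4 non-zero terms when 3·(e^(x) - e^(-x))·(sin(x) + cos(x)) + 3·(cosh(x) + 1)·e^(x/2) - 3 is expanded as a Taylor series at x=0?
-9·x^3/8 + 33·x^2/4 + 9·x + 3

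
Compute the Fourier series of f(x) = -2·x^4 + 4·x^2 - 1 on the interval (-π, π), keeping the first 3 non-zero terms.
(-112 + 16·π^2)·cos(x) + (10 - 4·π^2)·cos(2·x) - 2·π^4/5 - 1 + 4·π^2/3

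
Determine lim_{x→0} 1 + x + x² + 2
Direct substitution at x = 0 gives 3.

Final answer: 3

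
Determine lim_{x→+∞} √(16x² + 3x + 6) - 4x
As x → +∞: multiply by the conjugate to get (3x+6)/(√(16x²+3x+6)+4x); the denominator ~ 8x, so the limit is 3/8.
Limit = 3/8.

Final answer: 3/8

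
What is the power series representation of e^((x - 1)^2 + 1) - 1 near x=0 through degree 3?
-10·x^3·e^(2)/3 + 3·x^2·e^(2) - 2·x·e^(2) - 1 + e^(2)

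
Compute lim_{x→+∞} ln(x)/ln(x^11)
This is an ∞/∞ indeterminate form as x → +∞.
Write ln(x^11) = 11·ln(x), reducing the quotient to 1/11.
Limit = 1/11.

Final answer: 1/11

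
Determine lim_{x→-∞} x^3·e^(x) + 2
The product is a 0·∞ indeterminate form at x → -∞.
Rewrite the product as x^3 / e^(-x) (an ∞/∞ form) and apply L'Hôpital, or use the standard hierarchy e^(|x|) ≫ |x^3| as x → -∞.
The indeterminate product → 0, so the limit = 2.

Final answer: 2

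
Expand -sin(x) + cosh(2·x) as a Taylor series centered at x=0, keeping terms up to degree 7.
x^7/5040 + 4·x^6/45 - x^5/120 + 2·x^4/3 + x^3/6 + 2·x^2 - x + 1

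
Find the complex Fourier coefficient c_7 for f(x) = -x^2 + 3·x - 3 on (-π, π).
Compute the real Fourier coefficients first: a_7 = 4/49, b_7 = 6/7.
Then c_7 = (a_7 − i·b_7)/2 = 2/49 - 3·i/7.

Final answer: 2/49 - 3·i/7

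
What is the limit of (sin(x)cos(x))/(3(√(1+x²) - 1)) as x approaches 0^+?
Both numerator and denominator → 0 as x → 0^+; this is a 0/0 indeterminate form.
Expand each to leading order near x = 0: numerator ~ x, denominator ~ 3·x^2/2.
The limit of the ratio is ∞.

Final answer: ∞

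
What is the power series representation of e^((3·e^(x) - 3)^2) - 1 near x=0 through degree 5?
333·x^5/4 + 183·x^4/4 + 9·x^3 + 9·x^2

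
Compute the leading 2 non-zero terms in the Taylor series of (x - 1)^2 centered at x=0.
1 - 2·x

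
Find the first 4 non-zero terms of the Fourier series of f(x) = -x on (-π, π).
-2·sin(x) + sin(2·x) - 2·sin(3·x)/3 + sin(4·x)/2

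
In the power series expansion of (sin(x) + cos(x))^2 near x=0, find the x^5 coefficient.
Expand to order 5: (sin(x) + cos(x))^2 = 4·x^5/15 - 4·x^3/3 + 2·x + 1 + O(x^6).
The coefficient of x^5 is 4/15.

Final answer: 4/15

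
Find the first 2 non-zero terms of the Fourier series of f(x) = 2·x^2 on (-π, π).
-8·cos(x) + 2·π^2/3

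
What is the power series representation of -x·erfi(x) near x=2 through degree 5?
-2·erfi(2) + (-4·e^(4) - √(π)·erfi(2))·(x - 2)/√(π) - 10·e^(4)·(x - 2)^2/√(π) - 16·e^(4)·(x - 2)^3/√(π) - 62·e^(4)·(x - 2)^4/(3·√(π)) - 68·e^(4)·(x - 2)^5/(3·√(π))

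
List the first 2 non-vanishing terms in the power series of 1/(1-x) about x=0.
x + 1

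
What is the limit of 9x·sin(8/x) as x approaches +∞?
As x → +∞: let u = 8/x → 0⁺; then 9·x·sin(8/x) = 9·8·sin(u)/u → 9·8·1 = 72.
Limit = 72.

Final answer: 72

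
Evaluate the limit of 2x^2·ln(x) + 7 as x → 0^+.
The product is a 0·∞ indeterminate form at x → 0⁺.
Rewrite the product as 2·ln(x) / x^(-2) and apply L'Hôpital, or use the standard hierarchy x^(-2) ≫ |ln x| as x → 0⁺.
The indeterminate product → 0, so the limit = 7.

Final answer: 7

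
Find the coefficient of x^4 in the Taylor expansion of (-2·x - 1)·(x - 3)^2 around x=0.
Expand to order 4: (-2·x - 1)·(x - 3)^2 = -2·x^3 + 11·x^2 - 12·x - 9 + O(x^5).
The coefficient of x^4 is 0.

Final answer: 0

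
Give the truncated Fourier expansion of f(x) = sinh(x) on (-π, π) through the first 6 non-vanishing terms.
sin(x)·sinh(π)/π - 4·sin(2·x)·sinh(π)/(5·π) + 3·sin(3·x)·sinh(π)/(5·π) - 8·sin(4·x)·sinh(π)/(17·π) + 5·sin(5·x)·sinh(π)/(13·π) - 12·sin(6·x)·sinh(π)/(37·π)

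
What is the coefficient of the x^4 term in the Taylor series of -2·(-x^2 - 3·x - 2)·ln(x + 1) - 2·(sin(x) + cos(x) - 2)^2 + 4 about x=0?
Expand to order 4: -2·(-x^2 - 3·x - 2)·ln(x + 1) - 2·(sin(x) + cos(x) - 2)^2 + 4 = x^4/3 + 5·x^3/3 + 8·x + 2 + O(x^5).
The coefficient of x^4 is 1/3.

Final answer: 1/3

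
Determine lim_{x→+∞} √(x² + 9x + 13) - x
This is an ∞ − ∞ indeterminate form.
Multiply and divide by the conjugate √(x²+9x + 13) + x; the x² terms cancel, leaving (9x + 13)/(√(x²+9x + 13)+x) → 9/2.
Limit = 9/2.

Final answer: 9/2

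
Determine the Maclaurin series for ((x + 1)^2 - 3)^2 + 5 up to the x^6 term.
x^4 + 4·x^3 - 8·x + 9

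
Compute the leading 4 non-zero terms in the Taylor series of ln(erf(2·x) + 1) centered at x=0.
x^4·(-192 + 64·π)/(3·π^2) + x^3·(64 - 16·π)/(3·π^(3/2)) - 8·x^2/π + 4·x/√(π)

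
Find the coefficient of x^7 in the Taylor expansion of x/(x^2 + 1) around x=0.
Expand to order 7: x/(x^2 + 1) = -x^7 + x^5 - x^3 + x + O(x^8).
The coefficient of x^7 is -1.

Final answer: -1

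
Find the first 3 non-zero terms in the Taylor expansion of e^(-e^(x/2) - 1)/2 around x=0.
x^3·e^(-2)/96 - x·e^(-2)/4 + e^(-2)/2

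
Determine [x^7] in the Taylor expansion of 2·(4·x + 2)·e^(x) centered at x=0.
Expand to order 7: 2·(4·x + 2)·e^(x) = x^7/84 + 13·x^6/180 + 11·x^5/30 + 3·x^4/2 + 14·x^3/3 + 10·x^2 + 12·x + 4 + O(x^8).
The coefficient of x^7 is 1/84.

Final answer: 1/84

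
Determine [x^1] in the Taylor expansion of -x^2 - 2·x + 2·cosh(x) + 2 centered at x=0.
Expand to order 1: -x^2 - 2·x + 2·cosh(x) + 2 = 4 - 2·x + O(x^2).
The coefficient of x^1 is -2.

Final answer: -2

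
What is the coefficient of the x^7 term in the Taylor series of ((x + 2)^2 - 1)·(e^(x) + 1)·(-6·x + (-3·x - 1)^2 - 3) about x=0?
Expand to order 7: ((x + 2)^2 - 1)·(e^(x) + 1)·(-6·x + (-3·x - 1)^2 - 3) = 4027·x^7/1260 + 172·x^6/15 + 1847·x^5/60 + 779·x^4/12 + 92·x^3 + 39·x^2 - 22·x - 12 + O(x^8).
The coefficient of x^7 is 4027/1260.

Final answer: 4027/1260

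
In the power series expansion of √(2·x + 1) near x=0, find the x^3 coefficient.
Expand to order 3: √(2·x + 1) = x^3/2 - x^2/2 + x + 1 + O(x^4).
The coefficient of x^3 is 1/2.

Final answer: 1/2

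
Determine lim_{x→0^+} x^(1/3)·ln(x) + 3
The product is a 0·∞ indeterminate form at x → 0⁺.
Rewrite the product as ln(x) / x^(-1/3) and apply L'Hôpital, or use the standard hierarchy x^(-1/3) ≫ |ln x| as x → 0⁺.
The indeterminate product → 0, so the limit = 3.

Final answer: 3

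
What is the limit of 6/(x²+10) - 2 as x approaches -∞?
Evaluate the dominant behaviour as x → -∞; each term tends to a finite value or vanishes.
Limit = -2.

Final answer: -2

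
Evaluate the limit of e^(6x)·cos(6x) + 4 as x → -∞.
Evaluate the dominant behaviour as x → -∞; each term tends to a finite value or vanishes.
Limit = 4.

Final answer: 4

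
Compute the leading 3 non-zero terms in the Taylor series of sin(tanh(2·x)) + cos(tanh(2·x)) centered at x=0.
-2·x^2 + 2·x + 1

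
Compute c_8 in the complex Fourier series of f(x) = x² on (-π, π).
Compute the real Fourier coefficients first: a_8 = 1/16, b_8 = 0.
Then c_8 = (a_8 − i·b_8)/2 = 1/32.

Final answer: 1/32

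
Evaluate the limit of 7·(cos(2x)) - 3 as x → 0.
Direct substitution at x = 0 gives 4.

Final answer: 4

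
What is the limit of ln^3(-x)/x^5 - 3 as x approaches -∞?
The quotient is an ∞/∞ indeterminate form as x → -∞.
Compare growth rates of the dominant terms (exponentials ≫ polynomials ≫ logarithms), or apply L'Hôpital's rule; the quotient → 0.
Adding the constant: 0 - 3 = -3. Limit = -3.

Final answer: -3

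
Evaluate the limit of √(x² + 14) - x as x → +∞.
This is an ∞ − ∞ indeterminate form.
Multiply and divide by the conjugate √(x²+14) + x; the x² terms cancel, leaving 14/(√(x²+14)+x) → 0.
Limit = 0.

Final answer: 0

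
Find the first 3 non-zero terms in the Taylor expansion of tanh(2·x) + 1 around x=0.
-8·x^3/3 + 2·x + 1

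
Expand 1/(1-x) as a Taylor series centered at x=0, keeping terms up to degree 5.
x^5 + x^4 + x^3 + x^2 + x + 1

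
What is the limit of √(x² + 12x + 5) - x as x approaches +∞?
As x → +∞: multiply by the conjugate to get (12x+5)/(√(x²+12x+5)+x); the denominator ~ 2x, so the limit is 12/2 = 6.
Limit = 6.

Final answer: 6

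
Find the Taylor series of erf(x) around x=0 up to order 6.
x^5/(5·√(π)) - 2·x^3/(3·√(π)) + 2·x/√(π)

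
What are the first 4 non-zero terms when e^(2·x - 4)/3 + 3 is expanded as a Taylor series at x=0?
4·x^3·e^(-4)/9 + 2·x^2·e^(-4)/3 + 2·x·e^(-4)/3 + e^(-4)/3 + 3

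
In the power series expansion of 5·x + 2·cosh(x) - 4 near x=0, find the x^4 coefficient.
Expand to order 4: 5·x + 2·cosh(x) - 4 = x^4/12 + x^2 + 5·x - 2 + O(x^5).
The coefficient of x^4 is 1/12.

Final answer: 1/12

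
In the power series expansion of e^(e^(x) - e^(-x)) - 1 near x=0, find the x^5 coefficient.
Expand to order 5: e^(e^(x) - e^(-x)) - 1 = 19·x^5/20 + 4·x^4/3 + 5·x^3/3 + 2·x^2 + 2·x + O(x^6).
The coefficient of x^5 is 19/20.

Final answer: 19/20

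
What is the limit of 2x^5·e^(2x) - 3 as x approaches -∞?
The product is a 0·∞ indeterminate form at x → -∞.
Rewrite the product as 2x^5 / e^(-2x) (an ∞/∞ form) and apply L'Hôpital, or use the standard hierarchy e^(2|x|) ≫ |x^5| as x → -∞.
The indeterminate product → 0, so the limit = -3.

Final answer: -3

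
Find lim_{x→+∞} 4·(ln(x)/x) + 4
Evaluate the dominant behaviour as x → +∞; each term tends to a finite value or vanishes.
Limit = 4.

Final answer: 4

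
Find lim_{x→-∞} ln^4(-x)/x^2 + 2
The quotient is an ∞/∞ indeterminate form as x → -∞.
Compare growth rates of the dominant terms (exponentials ≫ polynomials ≫ logarithms), or apply L'Hôpital's rule; the quotient → 0.
Adding the constant: 0 + 2 = 2. Limit = 2.

Final answer: 2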